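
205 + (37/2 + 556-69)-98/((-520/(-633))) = 591.20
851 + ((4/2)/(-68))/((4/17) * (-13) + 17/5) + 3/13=641763/754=851.14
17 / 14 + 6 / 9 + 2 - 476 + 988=21667 / 42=515.88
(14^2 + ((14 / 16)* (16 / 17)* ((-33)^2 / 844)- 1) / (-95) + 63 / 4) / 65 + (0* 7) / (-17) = 288627057 / 88598900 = 3.26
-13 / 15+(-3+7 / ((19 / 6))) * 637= -143572 / 285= -503.76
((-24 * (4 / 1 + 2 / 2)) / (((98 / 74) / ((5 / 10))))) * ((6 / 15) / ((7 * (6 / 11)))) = -1628 / 343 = -4.75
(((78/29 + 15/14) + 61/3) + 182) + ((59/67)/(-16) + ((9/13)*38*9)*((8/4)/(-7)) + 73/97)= 16364109503/117605904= 139.14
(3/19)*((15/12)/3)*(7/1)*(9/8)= 315/608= 0.52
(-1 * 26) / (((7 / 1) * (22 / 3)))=-39 / 77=-0.51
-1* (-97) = 97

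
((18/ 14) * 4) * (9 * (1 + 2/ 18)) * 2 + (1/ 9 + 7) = 6928/ 63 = 109.97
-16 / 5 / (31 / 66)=-1056 / 155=-6.81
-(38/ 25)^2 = -1444/ 625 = -2.31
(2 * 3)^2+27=63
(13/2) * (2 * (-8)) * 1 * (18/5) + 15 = -1797/5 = -359.40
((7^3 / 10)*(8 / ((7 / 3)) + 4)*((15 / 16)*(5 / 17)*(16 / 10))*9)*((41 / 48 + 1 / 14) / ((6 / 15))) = 1273545 / 544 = 2341.08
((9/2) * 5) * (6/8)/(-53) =-135/424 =-0.32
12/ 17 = 0.71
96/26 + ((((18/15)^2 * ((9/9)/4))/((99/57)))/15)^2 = 90754693/24578125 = 3.69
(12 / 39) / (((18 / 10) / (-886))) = -151.45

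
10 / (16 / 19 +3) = 190 / 73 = 2.60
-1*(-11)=11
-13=-13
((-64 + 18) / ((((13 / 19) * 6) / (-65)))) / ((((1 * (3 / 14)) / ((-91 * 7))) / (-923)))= 17985421090 / 9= 1998380121.11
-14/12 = -7/6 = -1.17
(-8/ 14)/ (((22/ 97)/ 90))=-17460/ 77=-226.75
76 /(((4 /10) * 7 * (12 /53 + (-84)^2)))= 1007 /261786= 0.00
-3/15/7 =-0.03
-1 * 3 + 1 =-2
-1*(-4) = 4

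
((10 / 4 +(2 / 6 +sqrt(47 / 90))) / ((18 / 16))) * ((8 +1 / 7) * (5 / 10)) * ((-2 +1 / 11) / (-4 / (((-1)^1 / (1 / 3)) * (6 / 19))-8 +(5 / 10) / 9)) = 228 * sqrt(470) / 3685 +3876 / 737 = 6.60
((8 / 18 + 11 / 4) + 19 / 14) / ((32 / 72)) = 1147 / 112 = 10.24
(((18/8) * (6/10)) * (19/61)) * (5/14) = 513/3416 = 0.15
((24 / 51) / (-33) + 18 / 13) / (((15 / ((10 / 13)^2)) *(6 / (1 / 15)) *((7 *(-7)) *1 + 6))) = -19988 / 1430952237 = -0.00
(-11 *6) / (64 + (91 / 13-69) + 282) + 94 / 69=11071 / 9798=1.13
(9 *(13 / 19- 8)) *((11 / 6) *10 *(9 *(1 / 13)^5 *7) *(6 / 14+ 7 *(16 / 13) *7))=-1140855705 / 91709371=-12.44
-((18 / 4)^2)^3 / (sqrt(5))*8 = -29708.46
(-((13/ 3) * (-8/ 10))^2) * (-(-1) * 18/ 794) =-2704/ 9925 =-0.27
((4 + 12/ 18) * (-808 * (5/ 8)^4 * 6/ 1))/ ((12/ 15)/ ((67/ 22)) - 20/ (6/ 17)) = 63440625/ 1036544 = 61.20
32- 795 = -763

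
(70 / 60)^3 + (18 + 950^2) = 194944231 / 216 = 902519.59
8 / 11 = 0.73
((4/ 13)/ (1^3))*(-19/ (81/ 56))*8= -34048/ 1053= -32.33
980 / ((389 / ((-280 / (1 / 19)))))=-5213600 / 389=-13402.57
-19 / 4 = -4.75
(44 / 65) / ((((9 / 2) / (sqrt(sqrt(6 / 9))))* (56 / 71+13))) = 568* 2^(1 / 4)* 3^(3 / 4) / 156195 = 0.01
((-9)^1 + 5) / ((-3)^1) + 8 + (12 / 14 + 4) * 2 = 400 / 21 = 19.05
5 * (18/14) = 45/7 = 6.43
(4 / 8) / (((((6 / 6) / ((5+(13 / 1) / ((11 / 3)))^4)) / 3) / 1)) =117112344 / 14641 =7998.93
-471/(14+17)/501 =-157/5177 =-0.03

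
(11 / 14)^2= 121 / 196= 0.62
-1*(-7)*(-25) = -175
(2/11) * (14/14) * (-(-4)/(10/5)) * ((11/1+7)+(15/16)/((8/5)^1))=2379/352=6.76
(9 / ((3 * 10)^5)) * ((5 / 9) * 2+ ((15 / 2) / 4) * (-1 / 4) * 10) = -103 / 77760000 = -0.00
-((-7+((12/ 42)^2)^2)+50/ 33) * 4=1736212/ 79233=21.91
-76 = -76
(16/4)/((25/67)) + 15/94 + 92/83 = 2338261/195050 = 11.99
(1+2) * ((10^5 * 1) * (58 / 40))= 435000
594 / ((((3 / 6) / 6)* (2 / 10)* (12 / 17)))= 50490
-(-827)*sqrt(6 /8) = 827*sqrt(3) /2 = 716.20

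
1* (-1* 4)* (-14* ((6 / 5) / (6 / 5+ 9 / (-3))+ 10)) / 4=392 / 3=130.67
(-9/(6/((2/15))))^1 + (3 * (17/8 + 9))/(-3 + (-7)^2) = 967/1840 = 0.53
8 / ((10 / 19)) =76 / 5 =15.20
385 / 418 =35 / 38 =0.92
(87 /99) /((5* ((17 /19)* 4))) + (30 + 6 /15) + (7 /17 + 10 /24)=58489 /1870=31.28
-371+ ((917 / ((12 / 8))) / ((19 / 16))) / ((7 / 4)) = -4379 / 57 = -76.82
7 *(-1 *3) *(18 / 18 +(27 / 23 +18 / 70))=-5871 / 115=-51.05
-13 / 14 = -0.93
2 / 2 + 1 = 2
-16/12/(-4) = 1/3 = 0.33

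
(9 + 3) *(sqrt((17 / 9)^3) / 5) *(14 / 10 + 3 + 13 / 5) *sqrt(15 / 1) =476 *sqrt(255) / 45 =168.91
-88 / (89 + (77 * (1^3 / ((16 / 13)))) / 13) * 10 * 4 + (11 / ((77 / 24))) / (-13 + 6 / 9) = -14694952 / 388759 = -37.80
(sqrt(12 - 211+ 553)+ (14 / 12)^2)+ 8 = 337 / 36+ sqrt(354) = 28.18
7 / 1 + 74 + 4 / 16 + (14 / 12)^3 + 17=21565 / 216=99.84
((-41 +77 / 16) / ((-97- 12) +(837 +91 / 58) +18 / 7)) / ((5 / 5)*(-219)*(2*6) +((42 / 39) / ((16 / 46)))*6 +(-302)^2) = -509327 / 912934512388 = -0.00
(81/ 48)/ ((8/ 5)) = 135/ 128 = 1.05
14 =14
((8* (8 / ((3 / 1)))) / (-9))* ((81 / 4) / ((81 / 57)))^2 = -1444 / 3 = -481.33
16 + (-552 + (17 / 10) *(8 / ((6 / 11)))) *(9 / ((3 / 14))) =-110604 / 5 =-22120.80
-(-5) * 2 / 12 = 5 / 6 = 0.83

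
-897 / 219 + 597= 43282 / 73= 592.90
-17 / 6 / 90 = -17 / 540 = -0.03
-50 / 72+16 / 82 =-737 / 1476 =-0.50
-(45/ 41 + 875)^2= -1290246400/ 1681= -767546.94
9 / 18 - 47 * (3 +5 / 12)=-1921 / 12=-160.08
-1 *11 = -11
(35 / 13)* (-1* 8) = -280 / 13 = -21.54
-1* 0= 0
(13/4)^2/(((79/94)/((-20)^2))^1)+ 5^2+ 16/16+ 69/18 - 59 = 2369075/474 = 4998.05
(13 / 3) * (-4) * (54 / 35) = -936 / 35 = -26.74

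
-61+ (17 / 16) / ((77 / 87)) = -73673 / 1232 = -59.80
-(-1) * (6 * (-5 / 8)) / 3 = -5 / 4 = -1.25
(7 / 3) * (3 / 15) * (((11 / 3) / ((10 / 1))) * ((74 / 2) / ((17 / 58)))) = 21.60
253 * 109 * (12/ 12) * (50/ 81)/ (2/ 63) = 536219.44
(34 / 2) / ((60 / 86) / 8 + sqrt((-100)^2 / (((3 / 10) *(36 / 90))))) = 0.06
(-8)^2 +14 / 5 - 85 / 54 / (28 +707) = 2651207 / 39690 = 66.80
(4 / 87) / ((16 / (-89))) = -89 / 348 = -0.26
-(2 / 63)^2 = -4 / 3969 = -0.00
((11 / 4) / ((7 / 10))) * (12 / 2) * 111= 18315 / 7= 2616.43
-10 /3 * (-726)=2420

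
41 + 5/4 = 169/4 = 42.25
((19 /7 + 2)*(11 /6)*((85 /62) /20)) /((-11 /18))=-0.97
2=2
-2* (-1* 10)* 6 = 120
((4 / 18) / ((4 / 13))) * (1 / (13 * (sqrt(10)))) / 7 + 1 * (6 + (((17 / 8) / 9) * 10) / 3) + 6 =sqrt(10) / 1260 + 1381 / 108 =12.79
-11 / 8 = -1.38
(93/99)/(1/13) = 403/33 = 12.21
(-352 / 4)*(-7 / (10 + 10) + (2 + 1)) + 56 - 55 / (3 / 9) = -1711 / 5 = -342.20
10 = 10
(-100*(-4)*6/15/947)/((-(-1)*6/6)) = 160/947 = 0.17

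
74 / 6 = 37 / 3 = 12.33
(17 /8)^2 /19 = 289 /1216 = 0.24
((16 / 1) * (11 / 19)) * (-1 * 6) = -1056 / 19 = -55.58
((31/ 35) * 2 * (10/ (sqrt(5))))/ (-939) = -124 * sqrt(5)/ 32865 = -0.01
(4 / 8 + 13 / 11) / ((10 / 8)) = 74 / 55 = 1.35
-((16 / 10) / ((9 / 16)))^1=-128 / 45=-2.84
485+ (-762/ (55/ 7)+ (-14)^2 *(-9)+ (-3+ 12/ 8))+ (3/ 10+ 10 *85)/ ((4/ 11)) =422771/ 440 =960.84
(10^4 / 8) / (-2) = -625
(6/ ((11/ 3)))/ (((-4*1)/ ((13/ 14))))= -117/ 308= -0.38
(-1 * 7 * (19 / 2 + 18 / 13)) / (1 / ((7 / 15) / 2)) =-13867 / 780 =-17.78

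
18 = 18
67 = 67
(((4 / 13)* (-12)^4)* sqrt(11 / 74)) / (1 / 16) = 663552* sqrt(814) / 481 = 39358.82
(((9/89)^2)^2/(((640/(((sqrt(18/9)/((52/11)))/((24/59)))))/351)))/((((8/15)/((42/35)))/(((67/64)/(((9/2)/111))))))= 285006671037* sqrt(2)/164475020247040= 0.00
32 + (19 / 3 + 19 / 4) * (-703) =-7759.58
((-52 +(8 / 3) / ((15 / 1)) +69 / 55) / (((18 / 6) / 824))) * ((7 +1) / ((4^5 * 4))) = -2578193 / 95040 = -27.13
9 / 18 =1 / 2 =0.50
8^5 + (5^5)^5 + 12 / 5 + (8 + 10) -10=1490116119384929517 / 5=298023223876985903.40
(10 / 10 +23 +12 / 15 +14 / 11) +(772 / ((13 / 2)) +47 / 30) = 628093 / 4290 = 146.41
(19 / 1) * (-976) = -18544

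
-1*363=-363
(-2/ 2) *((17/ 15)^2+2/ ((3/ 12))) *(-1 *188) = 392732/ 225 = 1745.48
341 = 341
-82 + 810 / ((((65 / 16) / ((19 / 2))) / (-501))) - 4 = -12337742 / 13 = -949057.08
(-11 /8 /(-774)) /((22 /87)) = 29 /4128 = 0.01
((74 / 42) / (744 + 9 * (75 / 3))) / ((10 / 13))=481 / 203490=0.00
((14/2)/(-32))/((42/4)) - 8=-385/48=-8.02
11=11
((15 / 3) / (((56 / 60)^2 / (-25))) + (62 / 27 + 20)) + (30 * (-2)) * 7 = -541.20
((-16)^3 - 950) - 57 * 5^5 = -183171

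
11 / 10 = 1.10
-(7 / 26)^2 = -49 / 676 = -0.07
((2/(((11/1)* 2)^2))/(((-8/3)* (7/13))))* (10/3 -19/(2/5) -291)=26143/27104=0.96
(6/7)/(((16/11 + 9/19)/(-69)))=-86526/2821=-30.67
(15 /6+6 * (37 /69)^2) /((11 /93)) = 415741 /11638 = 35.72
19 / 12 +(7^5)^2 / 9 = 1129901053 / 36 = 31386140.36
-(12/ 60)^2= -1/ 25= -0.04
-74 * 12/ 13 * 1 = -68.31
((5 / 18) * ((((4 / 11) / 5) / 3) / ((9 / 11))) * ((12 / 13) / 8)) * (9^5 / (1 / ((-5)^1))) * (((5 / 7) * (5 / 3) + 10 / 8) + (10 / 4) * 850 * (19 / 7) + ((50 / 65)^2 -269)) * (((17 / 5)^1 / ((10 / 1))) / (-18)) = 35850112839 / 1230320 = 29138.85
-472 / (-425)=472 / 425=1.11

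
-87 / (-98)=87 / 98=0.89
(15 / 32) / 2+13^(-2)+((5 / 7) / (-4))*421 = -5673727 / 75712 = -74.94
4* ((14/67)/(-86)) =-28/2881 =-0.01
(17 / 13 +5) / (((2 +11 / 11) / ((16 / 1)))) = 1312 / 39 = 33.64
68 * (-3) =-204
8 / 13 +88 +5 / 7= 8129 / 91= 89.33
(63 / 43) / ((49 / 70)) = 90 / 43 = 2.09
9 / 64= 0.14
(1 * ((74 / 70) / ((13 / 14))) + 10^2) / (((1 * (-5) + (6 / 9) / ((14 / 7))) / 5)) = -9861 / 91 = -108.36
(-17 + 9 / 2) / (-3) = 25 / 6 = 4.17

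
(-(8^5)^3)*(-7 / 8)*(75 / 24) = 96207267430400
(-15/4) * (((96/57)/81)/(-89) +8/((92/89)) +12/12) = -32.77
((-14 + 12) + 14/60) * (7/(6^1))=-371/180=-2.06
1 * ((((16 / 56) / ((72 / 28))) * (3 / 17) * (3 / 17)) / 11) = 1 / 3179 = 0.00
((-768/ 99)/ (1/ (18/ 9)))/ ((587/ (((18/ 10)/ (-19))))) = 1536/ 613415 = 0.00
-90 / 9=-10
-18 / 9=-2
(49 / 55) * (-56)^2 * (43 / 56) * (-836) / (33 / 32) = -1739130.57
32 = 32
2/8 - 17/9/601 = 5341/21636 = 0.25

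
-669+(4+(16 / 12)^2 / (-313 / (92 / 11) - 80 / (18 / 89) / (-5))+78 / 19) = -433402001 / 655823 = -660.85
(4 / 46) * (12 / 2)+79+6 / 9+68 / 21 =40295 / 483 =83.43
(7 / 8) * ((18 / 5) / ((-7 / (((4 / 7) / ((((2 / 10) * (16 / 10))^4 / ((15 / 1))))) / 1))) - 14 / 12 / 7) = -31653169 / 86016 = -367.99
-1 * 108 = -108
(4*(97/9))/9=388/81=4.79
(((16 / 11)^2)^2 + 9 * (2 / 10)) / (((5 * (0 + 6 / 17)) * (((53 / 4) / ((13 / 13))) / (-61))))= -952897226 / 58197975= -16.37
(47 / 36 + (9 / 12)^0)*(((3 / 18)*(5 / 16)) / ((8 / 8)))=415 / 3456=0.12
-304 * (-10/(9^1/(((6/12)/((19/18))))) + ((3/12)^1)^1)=84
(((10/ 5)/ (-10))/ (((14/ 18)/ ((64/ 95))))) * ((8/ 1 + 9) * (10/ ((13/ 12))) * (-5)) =235008/ 1729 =135.92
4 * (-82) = -328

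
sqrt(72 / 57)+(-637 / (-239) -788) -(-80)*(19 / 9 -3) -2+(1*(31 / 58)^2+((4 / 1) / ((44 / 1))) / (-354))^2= -2933541317330169019 / 3417594432526032+2*sqrt(114) / 19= -857.24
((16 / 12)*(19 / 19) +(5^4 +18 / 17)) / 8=31997 / 408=78.42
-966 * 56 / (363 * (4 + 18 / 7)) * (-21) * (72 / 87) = 1382976 / 3509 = 394.12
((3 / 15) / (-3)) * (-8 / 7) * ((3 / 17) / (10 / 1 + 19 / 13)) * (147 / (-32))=-273 / 50660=-0.01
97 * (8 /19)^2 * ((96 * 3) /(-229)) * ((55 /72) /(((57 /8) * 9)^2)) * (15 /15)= -87408640 /21755918061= -0.00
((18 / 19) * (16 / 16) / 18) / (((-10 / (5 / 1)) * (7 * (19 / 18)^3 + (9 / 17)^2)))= -0.00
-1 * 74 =-74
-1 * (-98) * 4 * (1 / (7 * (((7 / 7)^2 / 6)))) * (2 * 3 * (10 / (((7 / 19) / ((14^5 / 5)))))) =5885945856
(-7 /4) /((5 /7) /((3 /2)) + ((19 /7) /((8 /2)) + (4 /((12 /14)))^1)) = -49 /163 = -0.30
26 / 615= 0.04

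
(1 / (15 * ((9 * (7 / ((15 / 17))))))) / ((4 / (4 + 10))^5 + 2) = 2401 / 5147838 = 0.00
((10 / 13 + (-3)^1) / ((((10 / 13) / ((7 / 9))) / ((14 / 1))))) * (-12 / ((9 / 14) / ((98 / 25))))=7798448 / 3375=2310.65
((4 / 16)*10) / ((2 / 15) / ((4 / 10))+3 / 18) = 5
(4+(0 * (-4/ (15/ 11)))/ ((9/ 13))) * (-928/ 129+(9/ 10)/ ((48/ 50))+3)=-6721/ 516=-13.03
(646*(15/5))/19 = 102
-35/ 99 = -0.35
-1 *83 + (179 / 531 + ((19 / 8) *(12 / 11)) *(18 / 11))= -5038771 / 64251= -78.42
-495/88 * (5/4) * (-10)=1125/16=70.31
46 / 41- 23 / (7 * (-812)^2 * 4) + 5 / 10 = 1227697585 / 756926912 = 1.62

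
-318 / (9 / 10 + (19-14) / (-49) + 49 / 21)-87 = -867921 / 4603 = -188.56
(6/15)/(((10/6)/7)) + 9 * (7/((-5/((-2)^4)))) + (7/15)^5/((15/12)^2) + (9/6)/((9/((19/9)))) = -7576815301/37968750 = -199.55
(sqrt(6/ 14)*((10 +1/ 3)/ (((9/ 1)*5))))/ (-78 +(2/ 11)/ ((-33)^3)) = -453871*sqrt(21)/ 1079188180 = -0.00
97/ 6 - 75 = -353/ 6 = -58.83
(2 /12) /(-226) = -1 /1356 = -0.00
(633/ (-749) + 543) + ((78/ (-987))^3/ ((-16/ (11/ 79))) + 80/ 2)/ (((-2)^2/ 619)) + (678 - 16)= 17806441270212319/ 2408177807336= 7394.16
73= 73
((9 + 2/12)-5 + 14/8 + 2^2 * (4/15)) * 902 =6298.97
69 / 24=23 / 8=2.88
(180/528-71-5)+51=-1085/44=-24.66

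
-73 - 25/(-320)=-4667/64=-72.92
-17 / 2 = -8.50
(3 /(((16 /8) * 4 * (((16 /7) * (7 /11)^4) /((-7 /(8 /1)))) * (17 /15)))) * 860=-141651675 /213248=-664.26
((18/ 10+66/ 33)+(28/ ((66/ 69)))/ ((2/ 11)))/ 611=824/ 3055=0.27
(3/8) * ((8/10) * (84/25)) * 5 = 126/25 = 5.04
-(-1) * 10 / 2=5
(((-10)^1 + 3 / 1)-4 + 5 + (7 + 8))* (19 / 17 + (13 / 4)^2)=28593 / 272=105.12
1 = 1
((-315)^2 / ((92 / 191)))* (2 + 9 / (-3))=-18951975 / 92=-205999.73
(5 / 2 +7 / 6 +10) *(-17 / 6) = -697 / 18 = -38.72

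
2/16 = 1/8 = 0.12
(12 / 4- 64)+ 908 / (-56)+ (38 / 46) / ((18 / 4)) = -77.03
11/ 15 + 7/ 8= 193/ 120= 1.61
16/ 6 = 8/ 3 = 2.67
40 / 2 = 20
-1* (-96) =96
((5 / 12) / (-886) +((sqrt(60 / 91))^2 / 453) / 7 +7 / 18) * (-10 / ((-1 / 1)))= 5961493315 / 1533990276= 3.89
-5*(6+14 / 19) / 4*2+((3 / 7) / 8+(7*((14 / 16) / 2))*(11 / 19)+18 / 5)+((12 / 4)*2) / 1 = -57621 / 10640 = -5.42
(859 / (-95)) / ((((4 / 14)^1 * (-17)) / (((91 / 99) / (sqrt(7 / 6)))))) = 78169 * sqrt(42) / 319770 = 1.58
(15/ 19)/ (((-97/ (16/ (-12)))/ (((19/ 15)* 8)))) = 32/ 291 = 0.11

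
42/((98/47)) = 141/7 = 20.14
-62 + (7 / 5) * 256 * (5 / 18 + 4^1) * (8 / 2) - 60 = 270478 / 45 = 6010.62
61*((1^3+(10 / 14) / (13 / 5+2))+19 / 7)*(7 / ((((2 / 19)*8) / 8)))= 722057 / 46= 15696.89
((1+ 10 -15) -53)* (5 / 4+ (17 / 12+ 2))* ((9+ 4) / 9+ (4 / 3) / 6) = -1330 / 3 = -443.33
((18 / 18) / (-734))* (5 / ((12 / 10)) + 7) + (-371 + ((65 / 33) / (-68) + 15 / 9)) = -76050028 / 205887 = -369.38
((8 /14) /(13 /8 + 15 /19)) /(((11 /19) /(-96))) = -1108992 /28259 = -39.24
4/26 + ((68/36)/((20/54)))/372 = 2701/16120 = 0.17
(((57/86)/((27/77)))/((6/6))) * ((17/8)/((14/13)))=46189/12384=3.73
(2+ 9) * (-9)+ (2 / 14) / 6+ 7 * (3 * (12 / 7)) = -2645 / 42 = -62.98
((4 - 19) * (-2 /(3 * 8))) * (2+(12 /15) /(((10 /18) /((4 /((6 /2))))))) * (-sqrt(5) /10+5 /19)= 0.19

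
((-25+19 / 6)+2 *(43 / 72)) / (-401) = 743 / 14436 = 0.05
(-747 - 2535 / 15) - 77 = -993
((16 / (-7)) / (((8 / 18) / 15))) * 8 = -4320 / 7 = -617.14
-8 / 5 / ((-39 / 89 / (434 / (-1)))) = -1584.66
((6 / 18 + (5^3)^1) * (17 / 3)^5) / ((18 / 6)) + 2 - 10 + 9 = 244109.93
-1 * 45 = -45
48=48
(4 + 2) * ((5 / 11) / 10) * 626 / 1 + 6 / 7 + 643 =62723 / 77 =814.58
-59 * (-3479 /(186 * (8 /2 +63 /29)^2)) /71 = 2431331 /5959626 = 0.41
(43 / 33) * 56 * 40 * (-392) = -37757440 / 33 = -1144164.85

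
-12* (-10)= 120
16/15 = 1.07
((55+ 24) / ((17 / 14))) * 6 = 6636 / 17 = 390.35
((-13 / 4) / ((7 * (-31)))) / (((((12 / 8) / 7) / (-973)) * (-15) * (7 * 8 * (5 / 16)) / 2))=3614 / 6975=0.52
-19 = -19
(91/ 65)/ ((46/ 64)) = 224/ 115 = 1.95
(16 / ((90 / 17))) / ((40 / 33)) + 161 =12262 / 75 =163.49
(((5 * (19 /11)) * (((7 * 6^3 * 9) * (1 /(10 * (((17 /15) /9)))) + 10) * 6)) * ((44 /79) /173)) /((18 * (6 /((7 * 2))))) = 489115480 /2091051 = 233.91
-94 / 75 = -1.25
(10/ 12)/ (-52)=-5/ 312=-0.02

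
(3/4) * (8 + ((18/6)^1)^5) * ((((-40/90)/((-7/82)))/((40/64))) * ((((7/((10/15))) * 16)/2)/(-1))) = -658624/5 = -131724.80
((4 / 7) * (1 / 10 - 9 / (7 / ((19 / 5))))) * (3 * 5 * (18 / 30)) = -1206 / 49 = -24.61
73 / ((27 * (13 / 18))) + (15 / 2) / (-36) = 1103 / 312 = 3.54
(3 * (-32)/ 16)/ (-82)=3/ 41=0.07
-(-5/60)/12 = 1/144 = 0.01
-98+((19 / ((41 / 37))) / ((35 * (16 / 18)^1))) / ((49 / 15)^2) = -539959493 / 5512696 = -97.95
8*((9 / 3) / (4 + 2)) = 4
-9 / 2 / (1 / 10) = -45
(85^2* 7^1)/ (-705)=-10115/ 141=-71.74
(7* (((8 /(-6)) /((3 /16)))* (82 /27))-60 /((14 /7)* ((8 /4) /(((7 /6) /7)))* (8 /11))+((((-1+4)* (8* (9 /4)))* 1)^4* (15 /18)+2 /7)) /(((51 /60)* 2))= 4168073.92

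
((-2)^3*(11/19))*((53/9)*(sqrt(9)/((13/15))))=-23320/247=-94.41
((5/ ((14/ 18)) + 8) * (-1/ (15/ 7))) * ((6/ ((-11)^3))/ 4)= 101/ 13310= 0.01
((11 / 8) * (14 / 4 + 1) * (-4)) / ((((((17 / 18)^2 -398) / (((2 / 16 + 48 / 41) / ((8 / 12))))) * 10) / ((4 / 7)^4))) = 16358760 / 12665714383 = 0.00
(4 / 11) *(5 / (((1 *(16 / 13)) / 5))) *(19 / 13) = 475 / 44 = 10.80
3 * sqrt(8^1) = 6 * sqrt(2) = 8.49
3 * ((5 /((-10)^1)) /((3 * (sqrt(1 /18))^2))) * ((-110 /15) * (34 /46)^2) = 19074 /529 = 36.06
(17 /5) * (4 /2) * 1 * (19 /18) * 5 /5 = 323 /45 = 7.18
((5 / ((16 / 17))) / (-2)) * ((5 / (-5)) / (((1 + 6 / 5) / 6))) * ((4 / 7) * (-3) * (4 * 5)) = -248.38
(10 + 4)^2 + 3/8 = 1571/8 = 196.38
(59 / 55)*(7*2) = 15.02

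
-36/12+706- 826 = -123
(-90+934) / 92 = 211 / 23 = 9.17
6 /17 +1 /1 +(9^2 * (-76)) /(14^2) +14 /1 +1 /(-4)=-54329 /3332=-16.31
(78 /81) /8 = 13 /108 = 0.12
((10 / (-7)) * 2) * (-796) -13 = 15829 / 7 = 2261.29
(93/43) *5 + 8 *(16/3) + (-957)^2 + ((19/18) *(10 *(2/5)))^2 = 3190150432/3483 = 915920.31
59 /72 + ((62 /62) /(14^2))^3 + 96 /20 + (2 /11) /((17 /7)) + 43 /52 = 5371498620011 /823693590720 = 6.52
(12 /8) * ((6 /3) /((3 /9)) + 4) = 15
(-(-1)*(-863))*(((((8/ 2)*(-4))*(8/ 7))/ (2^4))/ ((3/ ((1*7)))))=6904/ 3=2301.33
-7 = -7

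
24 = 24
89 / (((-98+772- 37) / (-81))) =-7209 / 637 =-11.32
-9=-9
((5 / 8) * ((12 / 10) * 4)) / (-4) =-3 / 4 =-0.75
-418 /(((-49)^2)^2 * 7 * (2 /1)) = -209 /40353607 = -0.00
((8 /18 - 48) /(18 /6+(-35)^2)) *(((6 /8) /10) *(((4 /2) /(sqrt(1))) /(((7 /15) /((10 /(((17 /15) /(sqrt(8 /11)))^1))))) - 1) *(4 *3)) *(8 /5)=428 /7675 - 154080 *sqrt(22) /401863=-1.74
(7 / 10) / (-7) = -1 / 10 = -0.10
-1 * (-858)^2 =-736164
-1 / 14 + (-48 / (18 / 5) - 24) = -1571 / 42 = -37.40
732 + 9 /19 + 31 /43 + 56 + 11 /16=10325339 /13072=789.88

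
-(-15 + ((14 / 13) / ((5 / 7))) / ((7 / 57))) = 177 / 65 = 2.72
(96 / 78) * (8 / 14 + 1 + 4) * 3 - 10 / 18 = 1261 / 63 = 20.02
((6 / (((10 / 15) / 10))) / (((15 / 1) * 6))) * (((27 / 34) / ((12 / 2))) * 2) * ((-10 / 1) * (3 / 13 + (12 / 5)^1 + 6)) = -297 / 13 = -22.85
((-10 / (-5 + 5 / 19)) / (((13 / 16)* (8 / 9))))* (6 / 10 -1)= -76 / 65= -1.17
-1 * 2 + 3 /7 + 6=4.43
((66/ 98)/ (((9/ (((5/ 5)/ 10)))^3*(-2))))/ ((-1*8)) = 11/ 190512000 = 0.00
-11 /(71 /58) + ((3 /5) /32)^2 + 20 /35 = -107054727 /12723200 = -8.41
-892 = -892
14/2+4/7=53/7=7.57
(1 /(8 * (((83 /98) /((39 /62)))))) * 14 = 1.30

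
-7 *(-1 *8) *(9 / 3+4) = 392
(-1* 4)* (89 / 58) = -178 / 29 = -6.14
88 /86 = 44 /43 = 1.02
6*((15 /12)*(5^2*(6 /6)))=375 /2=187.50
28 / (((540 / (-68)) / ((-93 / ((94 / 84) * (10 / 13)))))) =1342796 / 3525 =380.94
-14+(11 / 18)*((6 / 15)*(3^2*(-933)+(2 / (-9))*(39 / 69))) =-3850133 / 1863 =-2066.63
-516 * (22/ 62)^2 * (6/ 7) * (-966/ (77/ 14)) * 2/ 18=1044384/ 961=1086.77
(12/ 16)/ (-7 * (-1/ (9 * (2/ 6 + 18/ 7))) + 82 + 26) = 549/ 79252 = 0.01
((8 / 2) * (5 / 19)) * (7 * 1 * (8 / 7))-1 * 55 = -46.58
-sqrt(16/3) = -4*sqrt(3)/3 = -2.31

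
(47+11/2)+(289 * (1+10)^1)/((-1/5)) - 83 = -31851/2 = -15925.50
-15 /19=-0.79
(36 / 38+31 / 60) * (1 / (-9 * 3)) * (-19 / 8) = 1669 / 12960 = 0.13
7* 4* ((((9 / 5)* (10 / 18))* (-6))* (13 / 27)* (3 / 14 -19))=13676 / 9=1519.56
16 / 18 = 8 / 9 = 0.89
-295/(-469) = 295/469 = 0.63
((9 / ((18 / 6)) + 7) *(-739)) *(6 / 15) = -2956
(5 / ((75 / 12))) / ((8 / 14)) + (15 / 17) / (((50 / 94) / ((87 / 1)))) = 12386 / 85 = 145.72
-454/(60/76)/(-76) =227/30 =7.57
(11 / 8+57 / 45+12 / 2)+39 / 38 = 9.67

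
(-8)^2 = 64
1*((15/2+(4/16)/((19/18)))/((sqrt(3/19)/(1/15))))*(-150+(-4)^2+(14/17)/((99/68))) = -129458*sqrt(57)/5643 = -173.20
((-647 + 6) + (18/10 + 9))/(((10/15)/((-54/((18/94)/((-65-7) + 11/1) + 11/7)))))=5122230939/157370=32548.97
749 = 749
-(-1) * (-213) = -213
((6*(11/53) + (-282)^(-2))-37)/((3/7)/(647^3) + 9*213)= -0.02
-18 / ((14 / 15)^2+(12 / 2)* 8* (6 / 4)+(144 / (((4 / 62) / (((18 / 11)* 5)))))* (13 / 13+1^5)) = -0.00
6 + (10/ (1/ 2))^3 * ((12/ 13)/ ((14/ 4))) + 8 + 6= 193820/ 91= 2129.89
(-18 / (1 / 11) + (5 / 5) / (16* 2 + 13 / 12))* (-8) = 628752 / 397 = 1583.76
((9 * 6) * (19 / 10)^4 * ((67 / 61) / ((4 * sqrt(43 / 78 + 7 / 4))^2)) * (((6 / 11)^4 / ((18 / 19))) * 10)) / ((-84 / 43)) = -22535172610821 / 2244362813000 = -10.04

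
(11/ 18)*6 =11/ 3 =3.67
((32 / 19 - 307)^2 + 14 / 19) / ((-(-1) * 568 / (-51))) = -1716245217 / 205048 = -8369.97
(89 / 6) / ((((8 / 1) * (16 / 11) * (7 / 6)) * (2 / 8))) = 979 / 224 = 4.37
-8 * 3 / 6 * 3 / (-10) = 6 / 5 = 1.20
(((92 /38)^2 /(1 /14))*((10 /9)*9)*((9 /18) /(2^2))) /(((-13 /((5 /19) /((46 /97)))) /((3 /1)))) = -1171275 /89167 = -13.14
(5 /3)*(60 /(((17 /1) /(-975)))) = -5735.29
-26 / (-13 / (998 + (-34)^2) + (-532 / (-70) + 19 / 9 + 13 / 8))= -3360240 / 1464299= -2.29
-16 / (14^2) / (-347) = 4 / 17003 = 0.00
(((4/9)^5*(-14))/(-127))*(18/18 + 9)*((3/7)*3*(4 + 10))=286720/833247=0.34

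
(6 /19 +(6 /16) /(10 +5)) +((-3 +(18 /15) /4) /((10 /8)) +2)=687 /3800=0.18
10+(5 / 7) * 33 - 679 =-4518 / 7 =-645.43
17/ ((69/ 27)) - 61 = -1250/ 23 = -54.35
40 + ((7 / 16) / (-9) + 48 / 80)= 29197 / 720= 40.55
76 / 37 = 2.05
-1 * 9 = -9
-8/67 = -0.12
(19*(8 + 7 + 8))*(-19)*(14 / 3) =-38747.33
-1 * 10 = -10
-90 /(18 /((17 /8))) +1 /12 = -253 /24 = -10.54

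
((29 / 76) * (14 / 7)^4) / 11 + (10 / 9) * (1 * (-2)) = -3136 / 1881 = -1.67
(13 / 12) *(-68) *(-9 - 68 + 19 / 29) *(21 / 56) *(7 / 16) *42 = 35963109 / 928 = 38753.35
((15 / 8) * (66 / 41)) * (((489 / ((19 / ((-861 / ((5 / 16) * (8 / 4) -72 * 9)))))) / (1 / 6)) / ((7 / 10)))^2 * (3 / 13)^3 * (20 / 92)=339629601278880000 / 489279383911331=694.14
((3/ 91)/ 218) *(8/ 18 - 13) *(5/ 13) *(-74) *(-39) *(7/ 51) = -20905/ 72267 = -0.29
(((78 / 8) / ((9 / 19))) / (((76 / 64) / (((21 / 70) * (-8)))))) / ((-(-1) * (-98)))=104 / 245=0.42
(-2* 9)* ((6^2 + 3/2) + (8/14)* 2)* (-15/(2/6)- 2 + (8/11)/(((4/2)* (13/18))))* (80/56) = 323739810/7007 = 46202.34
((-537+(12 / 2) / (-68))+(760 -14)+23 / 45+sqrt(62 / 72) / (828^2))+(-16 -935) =-1134613 / 1530+sqrt(31) / 4113504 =-741.58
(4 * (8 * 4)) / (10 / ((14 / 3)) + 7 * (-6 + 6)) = 896 / 15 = 59.73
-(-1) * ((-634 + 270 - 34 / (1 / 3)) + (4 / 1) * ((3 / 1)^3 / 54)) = -464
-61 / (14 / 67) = -4087 / 14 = -291.93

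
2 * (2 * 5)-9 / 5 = 91 / 5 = 18.20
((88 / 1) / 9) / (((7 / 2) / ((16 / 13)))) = 2816 / 819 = 3.44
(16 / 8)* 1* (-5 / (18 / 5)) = -25 / 9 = -2.78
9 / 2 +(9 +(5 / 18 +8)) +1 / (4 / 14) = 455 / 18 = 25.28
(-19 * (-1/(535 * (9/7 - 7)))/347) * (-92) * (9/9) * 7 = 21413/1856450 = 0.01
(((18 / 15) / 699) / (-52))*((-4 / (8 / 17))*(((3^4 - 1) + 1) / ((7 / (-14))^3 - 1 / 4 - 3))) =-102 / 15145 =-0.01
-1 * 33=-33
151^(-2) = 1 /22801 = 0.00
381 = 381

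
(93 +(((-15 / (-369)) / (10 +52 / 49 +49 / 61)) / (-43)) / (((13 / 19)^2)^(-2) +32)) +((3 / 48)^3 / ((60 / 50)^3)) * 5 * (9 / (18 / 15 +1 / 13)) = 49544711597102274343957 / 532710326680512528384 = 93.00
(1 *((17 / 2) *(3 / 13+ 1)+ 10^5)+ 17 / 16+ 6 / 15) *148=3848458837 / 260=14801764.76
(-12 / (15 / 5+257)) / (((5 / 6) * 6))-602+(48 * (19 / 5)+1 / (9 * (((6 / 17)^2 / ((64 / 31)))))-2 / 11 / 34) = -63754689236 / 152606025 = -417.77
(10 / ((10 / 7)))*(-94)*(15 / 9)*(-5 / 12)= 8225 / 18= 456.94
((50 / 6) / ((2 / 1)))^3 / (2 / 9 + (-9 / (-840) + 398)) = 546875 / 3010641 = 0.18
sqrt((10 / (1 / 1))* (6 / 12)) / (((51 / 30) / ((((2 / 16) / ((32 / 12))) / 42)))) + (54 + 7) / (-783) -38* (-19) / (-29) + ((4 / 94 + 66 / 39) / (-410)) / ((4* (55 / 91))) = -24.97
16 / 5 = 3.20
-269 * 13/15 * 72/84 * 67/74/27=-234299/34965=-6.70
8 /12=2 /3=0.67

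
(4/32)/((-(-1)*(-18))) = -1/144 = -0.01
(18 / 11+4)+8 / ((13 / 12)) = 1862 / 143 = 13.02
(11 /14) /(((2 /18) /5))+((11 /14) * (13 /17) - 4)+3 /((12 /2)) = 7725 /238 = 32.46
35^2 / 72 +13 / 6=1381 / 72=19.18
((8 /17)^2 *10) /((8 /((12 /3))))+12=13.11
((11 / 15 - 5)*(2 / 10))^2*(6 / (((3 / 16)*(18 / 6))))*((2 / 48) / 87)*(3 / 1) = 16384 / 1468125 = 0.01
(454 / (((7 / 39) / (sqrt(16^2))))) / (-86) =-141648 / 301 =-470.59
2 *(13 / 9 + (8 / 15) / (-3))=38 / 15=2.53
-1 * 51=-51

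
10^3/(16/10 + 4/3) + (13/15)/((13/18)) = 18816/55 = 342.11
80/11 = 7.27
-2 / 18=-1 / 9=-0.11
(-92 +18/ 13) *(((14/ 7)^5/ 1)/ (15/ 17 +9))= -80104/ 273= -293.42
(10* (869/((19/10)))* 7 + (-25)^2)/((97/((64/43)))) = 39691200/79249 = 500.84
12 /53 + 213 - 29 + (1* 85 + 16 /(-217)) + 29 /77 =34098422 /126511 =269.53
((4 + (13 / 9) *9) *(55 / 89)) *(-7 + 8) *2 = 1870 / 89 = 21.01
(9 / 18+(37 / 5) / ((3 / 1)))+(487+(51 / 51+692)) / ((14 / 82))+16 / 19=27591797 / 3990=6915.24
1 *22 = 22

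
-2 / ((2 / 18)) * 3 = -54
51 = 51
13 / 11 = 1.18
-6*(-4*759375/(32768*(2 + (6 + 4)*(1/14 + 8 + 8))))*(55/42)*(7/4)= 292359375/37322752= 7.83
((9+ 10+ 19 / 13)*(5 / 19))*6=420 / 13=32.31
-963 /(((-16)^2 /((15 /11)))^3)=-3250125 /22330474496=-0.00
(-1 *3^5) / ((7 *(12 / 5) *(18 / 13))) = -585 / 56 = -10.45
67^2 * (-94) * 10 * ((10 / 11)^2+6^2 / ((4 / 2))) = -9612385480 / 121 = -79441202.31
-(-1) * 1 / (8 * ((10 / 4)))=1 / 20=0.05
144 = 144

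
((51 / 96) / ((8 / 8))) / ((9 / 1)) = 17 / 288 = 0.06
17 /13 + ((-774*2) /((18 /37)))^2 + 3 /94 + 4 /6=37118711939 /3666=10125126.01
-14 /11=-1.27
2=2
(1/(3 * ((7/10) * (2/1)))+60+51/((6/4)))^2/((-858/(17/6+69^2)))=-111943633103/2270268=-49308.55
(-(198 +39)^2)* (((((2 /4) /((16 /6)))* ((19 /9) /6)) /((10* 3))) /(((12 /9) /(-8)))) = 118579 /160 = 741.12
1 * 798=798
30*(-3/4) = -45/2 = -22.50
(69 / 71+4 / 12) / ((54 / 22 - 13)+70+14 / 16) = 24464 / 1130817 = 0.02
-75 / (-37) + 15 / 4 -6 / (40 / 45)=-36 / 37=-0.97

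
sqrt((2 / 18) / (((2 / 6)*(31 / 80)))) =0.93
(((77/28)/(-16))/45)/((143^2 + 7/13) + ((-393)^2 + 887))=-143/6581410560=-0.00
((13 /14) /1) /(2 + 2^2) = 0.15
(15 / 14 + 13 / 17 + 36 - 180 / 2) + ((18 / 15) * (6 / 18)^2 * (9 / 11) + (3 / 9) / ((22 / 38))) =-2021581 / 39270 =-51.48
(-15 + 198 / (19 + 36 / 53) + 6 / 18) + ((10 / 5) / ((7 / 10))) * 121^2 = 18696590 / 447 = 41826.82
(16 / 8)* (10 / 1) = 20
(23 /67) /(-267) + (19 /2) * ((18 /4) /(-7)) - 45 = -25599803 /500892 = -51.11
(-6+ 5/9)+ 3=-22/9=-2.44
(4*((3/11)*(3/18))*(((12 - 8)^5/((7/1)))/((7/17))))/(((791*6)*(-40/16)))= -0.01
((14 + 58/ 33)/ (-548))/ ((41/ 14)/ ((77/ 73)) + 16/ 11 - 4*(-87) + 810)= -2548/ 102987147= -0.00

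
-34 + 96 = 62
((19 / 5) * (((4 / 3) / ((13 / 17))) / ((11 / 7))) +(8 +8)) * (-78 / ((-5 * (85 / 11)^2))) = 954008 / 180625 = 5.28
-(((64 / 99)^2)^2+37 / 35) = -4141407797 / 3362086035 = -1.23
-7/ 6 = -1.17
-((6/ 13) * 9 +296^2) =-1139062/ 13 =-87620.15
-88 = -88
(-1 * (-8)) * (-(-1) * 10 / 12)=20 / 3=6.67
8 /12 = 2 /3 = 0.67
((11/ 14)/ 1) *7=11/ 2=5.50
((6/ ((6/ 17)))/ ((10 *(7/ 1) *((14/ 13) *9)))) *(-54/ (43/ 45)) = -5967/ 4214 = -1.42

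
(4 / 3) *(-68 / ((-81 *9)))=272 / 2187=0.12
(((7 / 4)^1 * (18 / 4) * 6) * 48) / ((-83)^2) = 2268 / 6889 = 0.33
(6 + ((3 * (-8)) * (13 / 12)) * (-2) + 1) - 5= 54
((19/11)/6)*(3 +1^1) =38/33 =1.15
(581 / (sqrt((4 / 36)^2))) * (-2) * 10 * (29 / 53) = -3032820 / 53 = -57223.02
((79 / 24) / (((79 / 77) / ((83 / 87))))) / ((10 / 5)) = 6391 / 4176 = 1.53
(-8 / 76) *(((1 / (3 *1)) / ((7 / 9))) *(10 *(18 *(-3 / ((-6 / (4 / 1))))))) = -2160 / 133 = -16.24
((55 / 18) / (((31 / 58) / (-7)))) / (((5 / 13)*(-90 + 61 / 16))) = 66352 / 54963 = 1.21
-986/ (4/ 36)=-8874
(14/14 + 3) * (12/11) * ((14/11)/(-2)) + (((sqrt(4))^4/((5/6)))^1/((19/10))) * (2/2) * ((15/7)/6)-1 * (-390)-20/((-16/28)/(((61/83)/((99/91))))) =4982616469/12021471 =414.48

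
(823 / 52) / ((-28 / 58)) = -23867 / 728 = -32.78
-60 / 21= -20 / 7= -2.86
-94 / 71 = -1.32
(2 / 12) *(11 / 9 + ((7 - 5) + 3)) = 28 / 27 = 1.04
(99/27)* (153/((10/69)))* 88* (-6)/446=-5109588/1115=-4582.59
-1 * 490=-490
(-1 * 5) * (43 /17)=-215 /17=-12.65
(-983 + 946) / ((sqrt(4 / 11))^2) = -407 / 4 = -101.75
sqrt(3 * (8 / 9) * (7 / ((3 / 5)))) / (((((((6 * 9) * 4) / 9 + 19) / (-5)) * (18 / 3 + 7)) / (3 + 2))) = -50 * sqrt(70) / 1677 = -0.25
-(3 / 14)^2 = -9 / 196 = -0.05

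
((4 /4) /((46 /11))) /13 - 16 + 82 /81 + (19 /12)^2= -4829197 /387504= -12.46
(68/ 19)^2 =4624/ 361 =12.81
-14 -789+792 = -11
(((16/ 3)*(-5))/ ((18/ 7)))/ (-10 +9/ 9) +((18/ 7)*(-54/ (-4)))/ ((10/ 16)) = 482192/ 8505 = 56.70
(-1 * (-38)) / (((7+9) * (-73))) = -19 / 584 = -0.03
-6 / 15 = -2 / 5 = -0.40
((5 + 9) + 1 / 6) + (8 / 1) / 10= 449 / 30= 14.97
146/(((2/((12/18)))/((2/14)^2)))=146/147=0.99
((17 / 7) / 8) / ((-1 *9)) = -17 / 504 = -0.03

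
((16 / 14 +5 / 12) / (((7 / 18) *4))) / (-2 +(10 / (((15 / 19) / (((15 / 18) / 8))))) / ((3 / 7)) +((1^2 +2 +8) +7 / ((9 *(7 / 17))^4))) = 18049311 / 218125709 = 0.08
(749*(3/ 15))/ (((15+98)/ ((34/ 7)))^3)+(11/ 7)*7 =3892812943/ 353509765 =11.01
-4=-4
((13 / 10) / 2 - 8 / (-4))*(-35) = -371 / 4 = -92.75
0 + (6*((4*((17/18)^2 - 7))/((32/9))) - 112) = -7355/48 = -153.23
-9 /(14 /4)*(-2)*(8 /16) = 18 /7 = 2.57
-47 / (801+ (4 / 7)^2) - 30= -1180253 / 39265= -30.06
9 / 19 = 0.47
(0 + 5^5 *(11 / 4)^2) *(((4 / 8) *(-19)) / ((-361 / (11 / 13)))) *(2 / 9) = 4159375 / 35568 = 116.94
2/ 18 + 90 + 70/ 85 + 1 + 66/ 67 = 92.92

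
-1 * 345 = -345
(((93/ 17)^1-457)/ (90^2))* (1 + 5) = -3838/ 11475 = -0.33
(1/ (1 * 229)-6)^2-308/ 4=-2152828/ 52441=-41.05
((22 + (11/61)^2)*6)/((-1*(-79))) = 491898/293959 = 1.67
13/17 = 0.76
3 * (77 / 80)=231 / 80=2.89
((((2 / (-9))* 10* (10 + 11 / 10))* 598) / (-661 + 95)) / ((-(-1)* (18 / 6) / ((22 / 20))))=121693 / 12735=9.56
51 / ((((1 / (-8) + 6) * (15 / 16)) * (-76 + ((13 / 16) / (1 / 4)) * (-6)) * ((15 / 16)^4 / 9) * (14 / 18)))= -285212672 / 196371875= -1.45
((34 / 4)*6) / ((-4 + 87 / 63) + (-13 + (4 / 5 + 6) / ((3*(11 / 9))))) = -58905 / 15898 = -3.71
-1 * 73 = -73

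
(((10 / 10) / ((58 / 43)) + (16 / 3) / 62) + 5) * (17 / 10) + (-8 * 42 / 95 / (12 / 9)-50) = -43808717 / 1024860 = -42.75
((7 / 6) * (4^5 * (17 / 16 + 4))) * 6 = 36288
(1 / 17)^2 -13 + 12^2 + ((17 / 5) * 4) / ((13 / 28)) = 3011156 / 18785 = 160.30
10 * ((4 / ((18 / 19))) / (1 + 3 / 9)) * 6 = 190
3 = 3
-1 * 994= -994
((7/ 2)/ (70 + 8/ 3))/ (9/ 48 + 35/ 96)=504/ 5777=0.09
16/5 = 3.20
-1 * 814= -814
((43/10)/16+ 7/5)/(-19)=-267/3040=-0.09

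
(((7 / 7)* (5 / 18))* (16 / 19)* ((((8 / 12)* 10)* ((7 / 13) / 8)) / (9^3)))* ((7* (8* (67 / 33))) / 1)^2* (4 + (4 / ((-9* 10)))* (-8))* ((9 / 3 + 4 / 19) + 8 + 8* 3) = 86141936276480 / 301780366173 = 285.45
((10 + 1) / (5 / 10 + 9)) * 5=110 / 19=5.79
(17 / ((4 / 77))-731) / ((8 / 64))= -3230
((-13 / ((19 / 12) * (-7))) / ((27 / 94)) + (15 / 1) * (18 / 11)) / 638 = 188479 / 4200273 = 0.04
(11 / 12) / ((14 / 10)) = 55 / 84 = 0.65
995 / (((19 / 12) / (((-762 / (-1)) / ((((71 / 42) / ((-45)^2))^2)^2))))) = 476054385078828764250000000 / 482821939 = 985983333865921871.98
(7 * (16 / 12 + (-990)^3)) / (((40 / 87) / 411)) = -60716217266817 / 10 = -6071621726681.70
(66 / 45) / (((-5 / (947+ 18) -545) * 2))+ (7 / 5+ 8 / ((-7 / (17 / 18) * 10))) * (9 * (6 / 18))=42795841 / 11044530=3.87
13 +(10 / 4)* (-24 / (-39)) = 189 / 13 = 14.54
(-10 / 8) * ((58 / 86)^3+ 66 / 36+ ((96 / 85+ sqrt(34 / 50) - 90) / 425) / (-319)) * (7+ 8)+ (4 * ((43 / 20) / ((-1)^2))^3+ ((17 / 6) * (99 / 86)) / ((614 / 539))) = 3 * sqrt(17) / 108460+ 11151438525592913 / 4500515519918000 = 2.48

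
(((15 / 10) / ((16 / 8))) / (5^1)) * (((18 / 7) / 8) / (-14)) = -27 / 7840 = -0.00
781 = 781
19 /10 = 1.90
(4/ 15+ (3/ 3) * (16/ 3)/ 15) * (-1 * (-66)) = 616/ 15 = 41.07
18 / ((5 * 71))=18 / 355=0.05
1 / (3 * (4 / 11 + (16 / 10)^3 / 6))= 1375 / 4316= 0.32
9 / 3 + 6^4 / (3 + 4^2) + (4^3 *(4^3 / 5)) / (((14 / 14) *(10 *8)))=38689 / 475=81.45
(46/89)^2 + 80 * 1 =635796/7921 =80.27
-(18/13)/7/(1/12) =-216/91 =-2.37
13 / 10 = 1.30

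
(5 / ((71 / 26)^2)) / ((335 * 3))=676 / 1013241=0.00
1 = 1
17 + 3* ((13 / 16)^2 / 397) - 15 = 203771 / 101632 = 2.00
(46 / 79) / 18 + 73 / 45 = 5882 / 3555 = 1.65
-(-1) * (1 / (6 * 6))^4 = 1 / 1679616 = 0.00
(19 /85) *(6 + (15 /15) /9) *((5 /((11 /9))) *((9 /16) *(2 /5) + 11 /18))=5719 /1224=4.67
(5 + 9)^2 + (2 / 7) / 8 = 196.04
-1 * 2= -2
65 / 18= 3.61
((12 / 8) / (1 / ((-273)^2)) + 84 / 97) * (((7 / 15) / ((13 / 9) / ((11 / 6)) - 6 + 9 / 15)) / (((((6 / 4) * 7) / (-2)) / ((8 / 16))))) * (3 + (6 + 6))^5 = 60387822928125 / 73817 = 818074737.91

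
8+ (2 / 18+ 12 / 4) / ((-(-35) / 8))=392 / 45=8.71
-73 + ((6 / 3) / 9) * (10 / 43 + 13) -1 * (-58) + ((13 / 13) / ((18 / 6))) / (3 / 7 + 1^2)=-45767 / 3870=-11.83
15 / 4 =3.75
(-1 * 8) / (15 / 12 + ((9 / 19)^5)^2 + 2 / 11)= -2158135322745952 / 386410592755107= -5.59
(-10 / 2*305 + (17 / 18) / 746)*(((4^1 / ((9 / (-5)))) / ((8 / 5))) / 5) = 102388415 / 241704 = 423.61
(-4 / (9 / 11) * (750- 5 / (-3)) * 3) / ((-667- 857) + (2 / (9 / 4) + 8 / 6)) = 24805 / 3424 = 7.24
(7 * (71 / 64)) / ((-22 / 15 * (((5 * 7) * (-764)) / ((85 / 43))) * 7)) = 18105 / 323789312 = 0.00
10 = 10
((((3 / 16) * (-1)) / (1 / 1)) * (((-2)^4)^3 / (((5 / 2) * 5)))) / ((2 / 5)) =-768 / 5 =-153.60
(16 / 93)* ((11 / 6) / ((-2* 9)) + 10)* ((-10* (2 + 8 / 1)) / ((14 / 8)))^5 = -43786240000000000 / 42202377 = -1037530184.61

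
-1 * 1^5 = -1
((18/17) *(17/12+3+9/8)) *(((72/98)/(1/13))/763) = 6669/90797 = 0.07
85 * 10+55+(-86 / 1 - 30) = 789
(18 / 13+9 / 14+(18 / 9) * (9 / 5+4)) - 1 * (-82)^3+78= 501828261 / 910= 551459.63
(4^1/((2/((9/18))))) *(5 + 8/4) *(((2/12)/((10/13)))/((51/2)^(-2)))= 986.21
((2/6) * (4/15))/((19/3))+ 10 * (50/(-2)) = -249.99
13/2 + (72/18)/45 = 593/90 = 6.59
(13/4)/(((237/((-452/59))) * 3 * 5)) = -0.01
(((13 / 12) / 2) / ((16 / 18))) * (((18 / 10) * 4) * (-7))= -30.71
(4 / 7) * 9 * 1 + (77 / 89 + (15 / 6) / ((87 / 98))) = 478276 / 54201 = 8.82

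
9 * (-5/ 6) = -15/ 2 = -7.50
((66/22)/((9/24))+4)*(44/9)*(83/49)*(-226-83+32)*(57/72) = -9610238/441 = -21791.92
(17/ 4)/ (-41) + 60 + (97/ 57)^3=1968829211/ 30371652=64.82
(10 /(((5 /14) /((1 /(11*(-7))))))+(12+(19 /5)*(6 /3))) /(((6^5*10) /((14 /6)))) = 3703 /6415200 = 0.00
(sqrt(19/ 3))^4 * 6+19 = 779/ 3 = 259.67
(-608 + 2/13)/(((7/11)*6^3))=-4829/1092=-4.42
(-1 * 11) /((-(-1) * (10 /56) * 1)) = -308 /5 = -61.60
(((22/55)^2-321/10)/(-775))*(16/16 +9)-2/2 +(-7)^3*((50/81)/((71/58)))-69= -242.55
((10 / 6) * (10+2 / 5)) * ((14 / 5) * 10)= 1456 / 3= 485.33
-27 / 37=-0.73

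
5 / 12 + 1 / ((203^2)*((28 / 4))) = 1442327 / 3461556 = 0.42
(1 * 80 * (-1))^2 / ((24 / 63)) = 16800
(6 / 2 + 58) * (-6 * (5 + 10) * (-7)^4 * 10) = -131814900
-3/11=-0.27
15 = 15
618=618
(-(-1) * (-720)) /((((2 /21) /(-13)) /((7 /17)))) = 687960 /17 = 40468.24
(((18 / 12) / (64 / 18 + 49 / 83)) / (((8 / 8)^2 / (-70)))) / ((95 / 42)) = -658854 / 58843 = -11.20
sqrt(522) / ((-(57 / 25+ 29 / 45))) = -7.81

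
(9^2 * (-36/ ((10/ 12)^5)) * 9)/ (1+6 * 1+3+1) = -204073344/ 34375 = -5936.68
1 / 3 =0.33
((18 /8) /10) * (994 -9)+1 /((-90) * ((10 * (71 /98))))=28323479 /127800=221.62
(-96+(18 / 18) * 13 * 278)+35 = 3553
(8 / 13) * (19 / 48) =19 / 78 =0.24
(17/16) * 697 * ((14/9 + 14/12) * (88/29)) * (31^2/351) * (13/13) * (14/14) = 6137533171/366444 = 16748.90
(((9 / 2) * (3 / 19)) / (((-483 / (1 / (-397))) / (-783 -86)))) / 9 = -869 / 2428846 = -0.00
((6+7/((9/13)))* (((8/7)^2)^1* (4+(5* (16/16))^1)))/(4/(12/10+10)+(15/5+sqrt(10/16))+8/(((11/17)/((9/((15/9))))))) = 110232108800/40808228811 -56144000* sqrt(10)/5829746973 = 2.67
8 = 8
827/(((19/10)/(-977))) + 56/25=-201993686/475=-425249.87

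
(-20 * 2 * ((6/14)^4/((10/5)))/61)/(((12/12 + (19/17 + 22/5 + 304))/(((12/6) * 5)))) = -229500/644281939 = -0.00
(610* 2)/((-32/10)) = -1525/4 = -381.25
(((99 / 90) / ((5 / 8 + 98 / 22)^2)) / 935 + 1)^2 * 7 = 50483051260276663 / 7211206839380625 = 7.00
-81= -81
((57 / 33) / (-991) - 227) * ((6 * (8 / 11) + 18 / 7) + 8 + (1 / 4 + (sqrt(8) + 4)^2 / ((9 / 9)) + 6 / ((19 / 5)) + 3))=-316874276211 / 31896326 - 39592736 * sqrt(2) / 10901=-15070.97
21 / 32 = 0.66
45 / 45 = 1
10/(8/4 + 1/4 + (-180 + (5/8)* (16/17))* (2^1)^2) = -0.01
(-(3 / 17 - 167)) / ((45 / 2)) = 5672 / 765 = 7.41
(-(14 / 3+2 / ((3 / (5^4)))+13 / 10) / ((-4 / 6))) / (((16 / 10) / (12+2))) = 88753 / 16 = 5547.06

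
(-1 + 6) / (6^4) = 0.00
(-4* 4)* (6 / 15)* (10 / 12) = -16 / 3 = -5.33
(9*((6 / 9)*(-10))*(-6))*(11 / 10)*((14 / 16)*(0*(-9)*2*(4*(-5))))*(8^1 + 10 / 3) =0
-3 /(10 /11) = -33 /10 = -3.30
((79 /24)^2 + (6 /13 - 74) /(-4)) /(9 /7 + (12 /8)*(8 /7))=218797 /22464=9.74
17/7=2.43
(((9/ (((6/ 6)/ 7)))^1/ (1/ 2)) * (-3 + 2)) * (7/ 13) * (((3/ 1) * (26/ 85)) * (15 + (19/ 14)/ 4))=-162351/ 170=-955.01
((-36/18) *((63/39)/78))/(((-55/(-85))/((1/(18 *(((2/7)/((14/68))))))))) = -343/133848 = -0.00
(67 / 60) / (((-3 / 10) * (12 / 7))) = -469 / 216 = -2.17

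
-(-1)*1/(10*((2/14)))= 7/10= 0.70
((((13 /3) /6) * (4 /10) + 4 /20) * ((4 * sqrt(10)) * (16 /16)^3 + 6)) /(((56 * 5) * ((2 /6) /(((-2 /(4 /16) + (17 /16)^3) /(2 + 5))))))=-20427 * sqrt(10) /1003520 - 61281 /2007040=-0.09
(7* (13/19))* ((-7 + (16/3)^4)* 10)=59121790/1539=38415.72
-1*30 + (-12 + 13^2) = 127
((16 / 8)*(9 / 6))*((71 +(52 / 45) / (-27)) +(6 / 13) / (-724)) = 405714733 / 1905930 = 212.87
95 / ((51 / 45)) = 1425 / 17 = 83.82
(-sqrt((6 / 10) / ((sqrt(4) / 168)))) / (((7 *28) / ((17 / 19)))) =-51 *sqrt(35) / 9310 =-0.03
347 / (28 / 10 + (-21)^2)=1735 / 2219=0.78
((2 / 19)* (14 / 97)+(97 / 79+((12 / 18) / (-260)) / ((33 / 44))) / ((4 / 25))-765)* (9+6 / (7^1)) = -1186895530937 / 158991924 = -7465.13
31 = 31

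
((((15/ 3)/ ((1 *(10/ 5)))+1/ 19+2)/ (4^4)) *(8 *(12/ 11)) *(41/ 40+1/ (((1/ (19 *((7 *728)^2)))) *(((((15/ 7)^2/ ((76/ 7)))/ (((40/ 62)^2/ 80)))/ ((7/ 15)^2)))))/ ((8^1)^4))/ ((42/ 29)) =516243476445010217/ 14926660632576000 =34.59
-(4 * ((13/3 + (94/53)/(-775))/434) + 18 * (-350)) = 168459830114/26739825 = 6299.96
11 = 11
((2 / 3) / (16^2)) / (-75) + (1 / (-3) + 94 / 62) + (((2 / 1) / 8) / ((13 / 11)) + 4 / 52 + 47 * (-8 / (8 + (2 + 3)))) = -318617203 / 11606400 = -27.45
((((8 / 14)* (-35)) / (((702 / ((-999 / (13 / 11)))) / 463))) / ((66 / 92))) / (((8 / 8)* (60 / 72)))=3152104 / 169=18651.50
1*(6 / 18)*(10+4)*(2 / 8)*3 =7 / 2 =3.50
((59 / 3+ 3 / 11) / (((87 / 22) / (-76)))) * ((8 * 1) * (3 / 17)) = -800128 / 1479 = -540.99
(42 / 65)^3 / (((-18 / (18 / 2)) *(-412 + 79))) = 4116 / 10161125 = 0.00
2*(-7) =-14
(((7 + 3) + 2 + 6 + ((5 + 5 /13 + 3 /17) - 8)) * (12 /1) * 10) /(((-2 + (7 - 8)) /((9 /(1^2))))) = -1238040 /221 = -5601.99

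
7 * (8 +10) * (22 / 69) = 924 / 23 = 40.17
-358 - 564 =-922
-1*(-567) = 567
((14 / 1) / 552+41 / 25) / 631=11491 / 4353900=0.00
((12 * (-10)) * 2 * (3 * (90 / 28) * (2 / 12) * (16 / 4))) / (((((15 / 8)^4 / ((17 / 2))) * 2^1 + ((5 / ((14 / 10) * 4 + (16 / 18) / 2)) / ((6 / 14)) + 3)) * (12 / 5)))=-8704000 / 106127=-82.01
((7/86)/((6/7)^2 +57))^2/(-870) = -117649/51497014279320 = -0.00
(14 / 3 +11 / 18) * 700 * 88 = 2926000 / 9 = 325111.11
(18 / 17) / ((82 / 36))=324 / 697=0.46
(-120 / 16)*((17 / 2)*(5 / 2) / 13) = -1275 / 104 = -12.26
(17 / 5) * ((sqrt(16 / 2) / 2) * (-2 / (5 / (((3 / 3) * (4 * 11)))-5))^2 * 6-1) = -17 / 5 + 789888 * sqrt(2) / 231125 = 1.43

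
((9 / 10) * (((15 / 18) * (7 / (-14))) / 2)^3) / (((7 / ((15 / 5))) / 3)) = -75 / 7168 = -0.01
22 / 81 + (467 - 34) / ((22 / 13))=456433 / 1782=256.14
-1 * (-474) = 474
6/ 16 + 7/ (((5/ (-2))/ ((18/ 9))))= -209/ 40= -5.22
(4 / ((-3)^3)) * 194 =-28.74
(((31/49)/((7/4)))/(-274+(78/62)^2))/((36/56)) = -238328/115450713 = -0.00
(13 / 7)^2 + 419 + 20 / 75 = 310696 / 735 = 422.72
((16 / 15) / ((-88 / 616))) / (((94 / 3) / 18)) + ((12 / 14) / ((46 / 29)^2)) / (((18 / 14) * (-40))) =-25634663 / 5967120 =-4.30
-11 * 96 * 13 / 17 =-13728 / 17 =-807.53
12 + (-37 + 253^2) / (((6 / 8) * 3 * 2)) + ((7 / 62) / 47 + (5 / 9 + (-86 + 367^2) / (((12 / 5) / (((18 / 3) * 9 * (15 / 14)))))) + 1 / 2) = 170947509523 / 52452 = 3259122.81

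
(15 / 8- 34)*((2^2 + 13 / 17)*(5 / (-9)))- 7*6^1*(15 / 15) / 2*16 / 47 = 497859 / 6392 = 77.89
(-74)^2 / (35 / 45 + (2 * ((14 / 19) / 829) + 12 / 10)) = 3881361420 / 1403099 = 2766.28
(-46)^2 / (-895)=-2116 / 895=-2.36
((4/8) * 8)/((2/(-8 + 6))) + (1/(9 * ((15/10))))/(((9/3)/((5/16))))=-2587/648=-3.99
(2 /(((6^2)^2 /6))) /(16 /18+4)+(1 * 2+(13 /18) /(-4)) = 2885 /1584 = 1.82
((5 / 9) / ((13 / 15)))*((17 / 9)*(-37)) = -15725 / 351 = -44.80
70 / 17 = 4.12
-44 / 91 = -0.48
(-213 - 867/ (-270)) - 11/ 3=-19211/ 90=-213.46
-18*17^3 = -88434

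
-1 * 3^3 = -27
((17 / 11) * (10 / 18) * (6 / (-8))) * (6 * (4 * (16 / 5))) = -544 / 11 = -49.45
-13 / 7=-1.86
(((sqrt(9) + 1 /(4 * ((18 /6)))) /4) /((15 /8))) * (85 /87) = 629 /1566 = 0.40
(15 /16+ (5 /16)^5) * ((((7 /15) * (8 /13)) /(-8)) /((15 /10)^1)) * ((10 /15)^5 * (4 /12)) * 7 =-9664417 /1397440512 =-0.01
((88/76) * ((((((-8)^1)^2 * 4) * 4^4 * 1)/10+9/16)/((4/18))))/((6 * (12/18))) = 51908967/6080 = 8537.66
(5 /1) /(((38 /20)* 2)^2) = 125 /361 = 0.35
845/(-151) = -845/151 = -5.60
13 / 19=0.68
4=4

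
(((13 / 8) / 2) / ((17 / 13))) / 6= 169 / 1632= 0.10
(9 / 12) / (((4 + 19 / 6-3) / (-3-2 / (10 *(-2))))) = -261 / 500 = -0.52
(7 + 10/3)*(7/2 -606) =-37355/6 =-6225.83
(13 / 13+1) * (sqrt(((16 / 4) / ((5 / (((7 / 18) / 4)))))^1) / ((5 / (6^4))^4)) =940369969152 * sqrt(70) / 3125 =2517663882.70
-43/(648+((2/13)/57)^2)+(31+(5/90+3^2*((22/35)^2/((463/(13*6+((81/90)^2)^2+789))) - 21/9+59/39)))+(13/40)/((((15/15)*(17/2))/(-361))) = 242977645744547833739/14756874557351062500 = 16.47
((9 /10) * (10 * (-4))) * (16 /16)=-36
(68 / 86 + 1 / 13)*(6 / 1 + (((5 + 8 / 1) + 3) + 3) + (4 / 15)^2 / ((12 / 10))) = 328151 / 15093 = 21.74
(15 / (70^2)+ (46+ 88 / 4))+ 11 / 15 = 40417 / 588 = 68.74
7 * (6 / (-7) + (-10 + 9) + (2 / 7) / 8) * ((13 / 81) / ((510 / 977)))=-12701 / 3240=-3.92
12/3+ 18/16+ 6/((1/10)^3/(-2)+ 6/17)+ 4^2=3657127/95864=38.15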